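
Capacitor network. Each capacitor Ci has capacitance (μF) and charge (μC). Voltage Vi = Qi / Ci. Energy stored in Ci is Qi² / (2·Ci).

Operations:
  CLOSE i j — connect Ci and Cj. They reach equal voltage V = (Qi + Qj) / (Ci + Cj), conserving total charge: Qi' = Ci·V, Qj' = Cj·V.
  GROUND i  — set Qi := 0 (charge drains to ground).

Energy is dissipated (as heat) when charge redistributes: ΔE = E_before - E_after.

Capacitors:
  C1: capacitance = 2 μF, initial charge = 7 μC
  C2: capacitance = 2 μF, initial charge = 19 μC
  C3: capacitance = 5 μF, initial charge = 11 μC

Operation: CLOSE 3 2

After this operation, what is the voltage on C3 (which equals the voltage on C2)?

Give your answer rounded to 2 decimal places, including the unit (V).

Answer: 4.29 V

Derivation:
Initial: C1(2μF, Q=7μC, V=3.50V), C2(2μF, Q=19μC, V=9.50V), C3(5μF, Q=11μC, V=2.20V)
Op 1: CLOSE 3-2: Q_total=30.00, C_total=7.00, V=4.29; Q3=21.43, Q2=8.57; dissipated=38.064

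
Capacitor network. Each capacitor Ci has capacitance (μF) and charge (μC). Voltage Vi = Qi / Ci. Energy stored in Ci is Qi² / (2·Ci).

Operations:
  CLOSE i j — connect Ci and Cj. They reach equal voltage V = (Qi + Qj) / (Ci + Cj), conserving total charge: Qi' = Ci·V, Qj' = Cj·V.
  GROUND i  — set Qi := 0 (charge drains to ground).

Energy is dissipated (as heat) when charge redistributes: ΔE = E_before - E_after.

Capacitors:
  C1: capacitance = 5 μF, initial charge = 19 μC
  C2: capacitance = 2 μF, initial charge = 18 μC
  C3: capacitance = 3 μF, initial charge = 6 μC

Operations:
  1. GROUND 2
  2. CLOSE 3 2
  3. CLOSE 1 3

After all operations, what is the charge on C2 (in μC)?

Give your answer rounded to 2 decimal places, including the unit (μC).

Initial: C1(5μF, Q=19μC, V=3.80V), C2(2μF, Q=18μC, V=9.00V), C3(3μF, Q=6μC, V=2.00V)
Op 1: GROUND 2: Q2=0; energy lost=81.000
Op 2: CLOSE 3-2: Q_total=6.00, C_total=5.00, V=1.20; Q3=3.60, Q2=2.40; dissipated=2.400
Op 3: CLOSE 1-3: Q_total=22.60, C_total=8.00, V=2.83; Q1=14.12, Q3=8.47; dissipated=6.338
Final charges: Q1=14.12, Q2=2.40, Q3=8.47

Answer: 2.40 μC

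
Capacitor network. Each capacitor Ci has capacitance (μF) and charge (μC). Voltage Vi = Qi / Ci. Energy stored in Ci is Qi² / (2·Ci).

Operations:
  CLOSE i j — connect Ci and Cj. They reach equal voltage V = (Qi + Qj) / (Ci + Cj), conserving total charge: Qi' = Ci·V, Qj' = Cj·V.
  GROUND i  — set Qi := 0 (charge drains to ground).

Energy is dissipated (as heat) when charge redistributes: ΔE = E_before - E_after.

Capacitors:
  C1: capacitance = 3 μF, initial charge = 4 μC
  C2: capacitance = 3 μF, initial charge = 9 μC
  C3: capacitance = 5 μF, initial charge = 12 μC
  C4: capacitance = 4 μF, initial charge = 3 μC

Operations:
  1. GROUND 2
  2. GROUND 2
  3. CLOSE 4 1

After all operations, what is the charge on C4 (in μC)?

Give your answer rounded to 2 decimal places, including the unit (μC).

Answer: 4.00 μC

Derivation:
Initial: C1(3μF, Q=4μC, V=1.33V), C2(3μF, Q=9μC, V=3.00V), C3(5μF, Q=12μC, V=2.40V), C4(4μF, Q=3μC, V=0.75V)
Op 1: GROUND 2: Q2=0; energy lost=13.500
Op 2: GROUND 2: Q2=0; energy lost=0.000
Op 3: CLOSE 4-1: Q_total=7.00, C_total=7.00, V=1.00; Q4=4.00, Q1=3.00; dissipated=0.292
Final charges: Q1=3.00, Q2=0.00, Q3=12.00, Q4=4.00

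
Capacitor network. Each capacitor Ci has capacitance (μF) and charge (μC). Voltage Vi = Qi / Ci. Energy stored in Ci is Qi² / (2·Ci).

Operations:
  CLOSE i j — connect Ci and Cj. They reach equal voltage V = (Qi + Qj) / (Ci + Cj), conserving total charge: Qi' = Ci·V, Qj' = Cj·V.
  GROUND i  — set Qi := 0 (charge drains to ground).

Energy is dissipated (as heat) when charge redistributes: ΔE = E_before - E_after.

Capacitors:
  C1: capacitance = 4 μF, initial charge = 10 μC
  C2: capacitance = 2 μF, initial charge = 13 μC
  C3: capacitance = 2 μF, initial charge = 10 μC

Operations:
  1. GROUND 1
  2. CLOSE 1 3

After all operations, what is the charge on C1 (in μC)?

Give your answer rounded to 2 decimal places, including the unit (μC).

Answer: 6.67 μC

Derivation:
Initial: C1(4μF, Q=10μC, V=2.50V), C2(2μF, Q=13μC, V=6.50V), C3(2μF, Q=10μC, V=5.00V)
Op 1: GROUND 1: Q1=0; energy lost=12.500
Op 2: CLOSE 1-3: Q_total=10.00, C_total=6.00, V=1.67; Q1=6.67, Q3=3.33; dissipated=16.667
Final charges: Q1=6.67, Q2=13.00, Q3=3.33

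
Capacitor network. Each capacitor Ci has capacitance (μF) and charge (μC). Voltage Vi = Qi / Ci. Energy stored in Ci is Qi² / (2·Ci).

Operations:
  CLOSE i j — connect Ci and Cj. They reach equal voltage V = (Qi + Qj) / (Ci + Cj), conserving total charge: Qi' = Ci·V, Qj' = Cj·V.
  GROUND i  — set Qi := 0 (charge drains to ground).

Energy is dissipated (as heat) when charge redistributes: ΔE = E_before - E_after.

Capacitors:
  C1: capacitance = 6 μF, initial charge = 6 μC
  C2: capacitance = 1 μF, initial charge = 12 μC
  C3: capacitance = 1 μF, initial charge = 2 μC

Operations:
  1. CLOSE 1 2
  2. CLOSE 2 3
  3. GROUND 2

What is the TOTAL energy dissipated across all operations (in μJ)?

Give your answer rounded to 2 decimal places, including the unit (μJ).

Initial: C1(6μF, Q=6μC, V=1.00V), C2(1μF, Q=12μC, V=12.00V), C3(1μF, Q=2μC, V=2.00V)
Op 1: CLOSE 1-2: Q_total=18.00, C_total=7.00, V=2.57; Q1=15.43, Q2=2.57; dissipated=51.857
Op 2: CLOSE 2-3: Q_total=4.57, C_total=2.00, V=2.29; Q2=2.29, Q3=2.29; dissipated=0.082
Op 3: GROUND 2: Q2=0; energy lost=2.612
Total dissipated: 54.551 μJ

Answer: 54.55 μJ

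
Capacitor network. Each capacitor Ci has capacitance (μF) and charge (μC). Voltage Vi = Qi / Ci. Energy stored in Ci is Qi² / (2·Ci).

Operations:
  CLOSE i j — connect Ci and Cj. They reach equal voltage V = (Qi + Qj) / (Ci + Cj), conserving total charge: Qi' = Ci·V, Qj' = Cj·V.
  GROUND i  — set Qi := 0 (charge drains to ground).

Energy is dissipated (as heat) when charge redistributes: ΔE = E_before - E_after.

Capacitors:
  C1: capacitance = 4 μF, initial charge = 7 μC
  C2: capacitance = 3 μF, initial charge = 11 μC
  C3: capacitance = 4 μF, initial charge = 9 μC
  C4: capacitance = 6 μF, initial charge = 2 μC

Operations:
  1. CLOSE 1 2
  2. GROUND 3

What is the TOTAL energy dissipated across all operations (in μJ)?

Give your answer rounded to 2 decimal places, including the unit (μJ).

Answer: 13.27 μJ

Derivation:
Initial: C1(4μF, Q=7μC, V=1.75V), C2(3μF, Q=11μC, V=3.67V), C3(4μF, Q=9μC, V=2.25V), C4(6μF, Q=2μC, V=0.33V)
Op 1: CLOSE 1-2: Q_total=18.00, C_total=7.00, V=2.57; Q1=10.29, Q2=7.71; dissipated=3.149
Op 2: GROUND 3: Q3=0; energy lost=10.125
Total dissipated: 13.274 μJ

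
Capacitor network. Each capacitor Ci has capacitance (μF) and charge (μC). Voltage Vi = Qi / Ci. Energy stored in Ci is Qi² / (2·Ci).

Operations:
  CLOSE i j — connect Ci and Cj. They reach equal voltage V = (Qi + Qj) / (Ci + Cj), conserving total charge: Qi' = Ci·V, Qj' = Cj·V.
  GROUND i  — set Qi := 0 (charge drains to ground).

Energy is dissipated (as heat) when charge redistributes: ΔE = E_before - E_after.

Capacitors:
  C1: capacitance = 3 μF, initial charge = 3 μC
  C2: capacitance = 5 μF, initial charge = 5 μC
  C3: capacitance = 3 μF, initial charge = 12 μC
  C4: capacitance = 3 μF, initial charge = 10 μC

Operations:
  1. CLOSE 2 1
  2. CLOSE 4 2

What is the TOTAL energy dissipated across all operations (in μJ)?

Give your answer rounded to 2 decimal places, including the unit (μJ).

Answer: 5.10 μJ

Derivation:
Initial: C1(3μF, Q=3μC, V=1.00V), C2(5μF, Q=5μC, V=1.00V), C3(3μF, Q=12μC, V=4.00V), C4(3μF, Q=10μC, V=3.33V)
Op 1: CLOSE 2-1: Q_total=8.00, C_total=8.00, V=1.00; Q2=5.00, Q1=3.00; dissipated=0.000
Op 2: CLOSE 4-2: Q_total=15.00, C_total=8.00, V=1.88; Q4=5.62, Q2=9.38; dissipated=5.104
Total dissipated: 5.104 μJ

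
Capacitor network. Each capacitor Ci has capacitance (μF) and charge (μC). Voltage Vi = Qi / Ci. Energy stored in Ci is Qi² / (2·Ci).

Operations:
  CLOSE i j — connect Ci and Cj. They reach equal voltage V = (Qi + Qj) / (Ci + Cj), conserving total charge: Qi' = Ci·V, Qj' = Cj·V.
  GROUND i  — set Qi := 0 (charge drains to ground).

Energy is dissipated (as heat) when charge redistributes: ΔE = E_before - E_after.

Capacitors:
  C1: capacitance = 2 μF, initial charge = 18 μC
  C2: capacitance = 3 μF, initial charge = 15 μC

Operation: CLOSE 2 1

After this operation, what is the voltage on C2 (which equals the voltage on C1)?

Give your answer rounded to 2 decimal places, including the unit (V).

Initial: C1(2μF, Q=18μC, V=9.00V), C2(3μF, Q=15μC, V=5.00V)
Op 1: CLOSE 2-1: Q_total=33.00, C_total=5.00, V=6.60; Q2=19.80, Q1=13.20; dissipated=9.600

Answer: 6.60 V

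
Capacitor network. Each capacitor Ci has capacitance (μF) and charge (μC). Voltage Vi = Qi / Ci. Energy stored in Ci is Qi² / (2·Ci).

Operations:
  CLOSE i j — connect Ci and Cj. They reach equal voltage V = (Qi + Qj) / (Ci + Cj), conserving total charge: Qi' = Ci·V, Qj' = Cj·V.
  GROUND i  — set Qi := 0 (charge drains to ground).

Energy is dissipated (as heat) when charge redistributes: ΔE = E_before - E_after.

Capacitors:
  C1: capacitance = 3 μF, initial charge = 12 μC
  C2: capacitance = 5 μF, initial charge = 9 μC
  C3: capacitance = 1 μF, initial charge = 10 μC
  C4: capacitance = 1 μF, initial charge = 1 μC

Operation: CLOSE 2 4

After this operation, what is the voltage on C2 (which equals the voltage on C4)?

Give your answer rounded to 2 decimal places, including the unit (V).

Answer: 1.67 V

Derivation:
Initial: C1(3μF, Q=12μC, V=4.00V), C2(5μF, Q=9μC, V=1.80V), C3(1μF, Q=10μC, V=10.00V), C4(1μF, Q=1μC, V=1.00V)
Op 1: CLOSE 2-4: Q_total=10.00, C_total=6.00, V=1.67; Q2=8.33, Q4=1.67; dissipated=0.267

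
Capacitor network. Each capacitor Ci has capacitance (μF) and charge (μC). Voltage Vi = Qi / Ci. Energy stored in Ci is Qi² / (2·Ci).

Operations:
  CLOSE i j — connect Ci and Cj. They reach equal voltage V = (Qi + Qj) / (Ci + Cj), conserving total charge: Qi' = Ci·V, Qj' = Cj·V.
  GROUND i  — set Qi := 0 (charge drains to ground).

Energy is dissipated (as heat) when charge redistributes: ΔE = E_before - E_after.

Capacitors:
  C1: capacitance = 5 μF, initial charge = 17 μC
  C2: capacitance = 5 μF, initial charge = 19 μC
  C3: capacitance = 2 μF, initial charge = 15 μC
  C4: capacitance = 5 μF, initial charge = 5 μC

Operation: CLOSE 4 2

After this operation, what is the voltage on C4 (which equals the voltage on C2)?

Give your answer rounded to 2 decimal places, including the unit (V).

Answer: 2.40 V

Derivation:
Initial: C1(5μF, Q=17μC, V=3.40V), C2(5μF, Q=19μC, V=3.80V), C3(2μF, Q=15μC, V=7.50V), C4(5μF, Q=5μC, V=1.00V)
Op 1: CLOSE 4-2: Q_total=24.00, C_total=10.00, V=2.40; Q4=12.00, Q2=12.00; dissipated=9.800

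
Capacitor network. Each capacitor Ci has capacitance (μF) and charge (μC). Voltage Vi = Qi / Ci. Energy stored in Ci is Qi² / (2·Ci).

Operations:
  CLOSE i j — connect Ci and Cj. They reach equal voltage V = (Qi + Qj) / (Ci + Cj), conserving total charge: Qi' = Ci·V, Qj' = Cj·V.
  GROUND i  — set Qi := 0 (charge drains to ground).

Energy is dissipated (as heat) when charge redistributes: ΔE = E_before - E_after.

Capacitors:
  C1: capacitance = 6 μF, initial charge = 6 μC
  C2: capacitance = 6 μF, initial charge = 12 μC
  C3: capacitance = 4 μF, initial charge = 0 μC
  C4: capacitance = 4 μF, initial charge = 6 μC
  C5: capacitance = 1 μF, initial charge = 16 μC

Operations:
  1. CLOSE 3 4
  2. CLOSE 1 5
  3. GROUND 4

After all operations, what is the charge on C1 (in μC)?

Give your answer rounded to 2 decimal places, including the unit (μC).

Answer: 18.86 μC

Derivation:
Initial: C1(6μF, Q=6μC, V=1.00V), C2(6μF, Q=12μC, V=2.00V), C3(4μF, Q=0μC, V=0.00V), C4(4μF, Q=6μC, V=1.50V), C5(1μF, Q=16μC, V=16.00V)
Op 1: CLOSE 3-4: Q_total=6.00, C_total=8.00, V=0.75; Q3=3.00, Q4=3.00; dissipated=2.250
Op 2: CLOSE 1-5: Q_total=22.00, C_total=7.00, V=3.14; Q1=18.86, Q5=3.14; dissipated=96.429
Op 3: GROUND 4: Q4=0; energy lost=1.125
Final charges: Q1=18.86, Q2=12.00, Q3=3.00, Q4=0.00, Q5=3.14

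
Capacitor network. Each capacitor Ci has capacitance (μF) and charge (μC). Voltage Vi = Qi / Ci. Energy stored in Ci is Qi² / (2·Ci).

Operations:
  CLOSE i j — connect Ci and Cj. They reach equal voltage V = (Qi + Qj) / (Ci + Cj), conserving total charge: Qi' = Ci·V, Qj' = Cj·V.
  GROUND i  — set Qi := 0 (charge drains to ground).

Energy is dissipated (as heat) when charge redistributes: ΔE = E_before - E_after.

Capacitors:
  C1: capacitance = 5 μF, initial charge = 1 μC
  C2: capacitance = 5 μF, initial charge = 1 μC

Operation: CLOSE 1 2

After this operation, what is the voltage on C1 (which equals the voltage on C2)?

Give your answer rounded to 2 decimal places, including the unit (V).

Answer: 0.20 V

Derivation:
Initial: C1(5μF, Q=1μC, V=0.20V), C2(5μF, Q=1μC, V=0.20V)
Op 1: CLOSE 1-2: Q_total=2.00, C_total=10.00, V=0.20; Q1=1.00, Q2=1.00; dissipated=0.000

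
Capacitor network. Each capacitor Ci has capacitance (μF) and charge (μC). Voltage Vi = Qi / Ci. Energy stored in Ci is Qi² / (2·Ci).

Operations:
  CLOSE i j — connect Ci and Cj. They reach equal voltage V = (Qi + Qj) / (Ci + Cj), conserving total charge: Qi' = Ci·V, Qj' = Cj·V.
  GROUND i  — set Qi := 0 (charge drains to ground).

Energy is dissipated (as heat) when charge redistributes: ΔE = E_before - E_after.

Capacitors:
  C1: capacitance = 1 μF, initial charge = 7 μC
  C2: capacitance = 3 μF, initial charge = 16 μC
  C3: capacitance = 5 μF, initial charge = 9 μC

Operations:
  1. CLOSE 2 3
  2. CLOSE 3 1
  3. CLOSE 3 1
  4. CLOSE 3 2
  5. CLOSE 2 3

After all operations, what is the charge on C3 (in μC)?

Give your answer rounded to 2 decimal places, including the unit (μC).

Initial: C1(1μF, Q=7μC, V=7.00V), C2(3μF, Q=16μC, V=5.33V), C3(5μF, Q=9μC, V=1.80V)
Op 1: CLOSE 2-3: Q_total=25.00, C_total=8.00, V=3.12; Q2=9.38, Q3=15.62; dissipated=11.704
Op 2: CLOSE 3-1: Q_total=22.62, C_total=6.00, V=3.77; Q3=18.85, Q1=3.77; dissipated=6.257
Op 3: CLOSE 3-1: Q_total=22.62, C_total=6.00, V=3.77; Q3=18.85, Q1=3.77; dissipated=0.000
Op 4: CLOSE 3-2: Q_total=28.23, C_total=8.00, V=3.53; Q3=17.64, Q2=10.59; dissipated=0.391
Op 5: CLOSE 2-3: Q_total=28.23, C_total=8.00, V=3.53; Q2=10.59, Q3=17.64; dissipated=0.000
Final charges: Q1=3.77, Q2=10.59, Q3=17.64

Answer: 17.64 μC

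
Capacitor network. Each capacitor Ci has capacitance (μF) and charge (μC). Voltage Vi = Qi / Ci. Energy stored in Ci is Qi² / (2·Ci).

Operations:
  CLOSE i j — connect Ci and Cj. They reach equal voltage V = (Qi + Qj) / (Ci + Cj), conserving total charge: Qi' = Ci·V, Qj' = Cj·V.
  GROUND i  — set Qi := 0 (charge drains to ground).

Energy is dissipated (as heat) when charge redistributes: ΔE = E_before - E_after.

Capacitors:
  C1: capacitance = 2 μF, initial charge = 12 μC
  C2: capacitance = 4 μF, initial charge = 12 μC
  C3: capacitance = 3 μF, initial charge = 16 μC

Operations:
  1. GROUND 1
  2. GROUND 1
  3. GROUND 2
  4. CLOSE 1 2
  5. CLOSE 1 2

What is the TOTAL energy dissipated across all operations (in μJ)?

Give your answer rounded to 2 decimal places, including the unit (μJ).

Initial: C1(2μF, Q=12μC, V=6.00V), C2(4μF, Q=12μC, V=3.00V), C3(3μF, Q=16μC, V=5.33V)
Op 1: GROUND 1: Q1=0; energy lost=36.000
Op 2: GROUND 1: Q1=0; energy lost=0.000
Op 3: GROUND 2: Q2=0; energy lost=18.000
Op 4: CLOSE 1-2: Q_total=0.00, C_total=6.00, V=0.00; Q1=0.00, Q2=0.00; dissipated=0.000
Op 5: CLOSE 1-2: Q_total=0.00, C_total=6.00, V=0.00; Q1=0.00, Q2=0.00; dissipated=0.000
Total dissipated: 54.000 μJ

Answer: 54.00 μJ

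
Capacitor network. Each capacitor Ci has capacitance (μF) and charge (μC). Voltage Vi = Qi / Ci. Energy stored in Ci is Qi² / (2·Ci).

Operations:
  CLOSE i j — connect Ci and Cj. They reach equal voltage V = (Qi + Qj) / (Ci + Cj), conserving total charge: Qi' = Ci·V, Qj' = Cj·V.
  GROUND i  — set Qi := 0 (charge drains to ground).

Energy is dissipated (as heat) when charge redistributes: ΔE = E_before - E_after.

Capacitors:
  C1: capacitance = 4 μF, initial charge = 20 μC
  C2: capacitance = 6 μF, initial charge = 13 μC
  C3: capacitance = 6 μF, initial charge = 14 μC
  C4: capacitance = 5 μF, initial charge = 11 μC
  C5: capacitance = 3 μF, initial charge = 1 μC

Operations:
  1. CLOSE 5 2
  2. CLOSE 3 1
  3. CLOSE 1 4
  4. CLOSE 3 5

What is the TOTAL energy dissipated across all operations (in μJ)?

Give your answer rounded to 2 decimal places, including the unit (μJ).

Answer: 16.90 μJ

Derivation:
Initial: C1(4μF, Q=20μC, V=5.00V), C2(6μF, Q=13μC, V=2.17V), C3(6μF, Q=14μC, V=2.33V), C4(5μF, Q=11μC, V=2.20V), C5(3μF, Q=1μC, V=0.33V)
Op 1: CLOSE 5-2: Q_total=14.00, C_total=9.00, V=1.56; Q5=4.67, Q2=9.33; dissipated=3.361
Op 2: CLOSE 3-1: Q_total=34.00, C_total=10.00, V=3.40; Q3=20.40, Q1=13.60; dissipated=8.533
Op 3: CLOSE 1-4: Q_total=24.60, C_total=9.00, V=2.73; Q1=10.93, Q4=13.67; dissipated=1.600
Op 4: CLOSE 3-5: Q_total=25.07, C_total=9.00, V=2.79; Q3=16.71, Q5=8.36; dissipated=3.402
Total dissipated: 16.896 μJ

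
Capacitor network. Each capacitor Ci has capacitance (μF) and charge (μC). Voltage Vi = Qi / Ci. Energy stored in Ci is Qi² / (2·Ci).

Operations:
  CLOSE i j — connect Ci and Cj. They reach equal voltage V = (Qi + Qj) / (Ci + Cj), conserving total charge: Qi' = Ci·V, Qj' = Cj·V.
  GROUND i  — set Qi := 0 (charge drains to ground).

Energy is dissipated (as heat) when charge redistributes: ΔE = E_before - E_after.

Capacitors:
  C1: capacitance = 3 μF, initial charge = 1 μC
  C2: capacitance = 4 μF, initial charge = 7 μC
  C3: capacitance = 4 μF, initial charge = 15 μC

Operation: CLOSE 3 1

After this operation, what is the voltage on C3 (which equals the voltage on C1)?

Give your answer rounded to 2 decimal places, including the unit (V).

Initial: C1(3μF, Q=1μC, V=0.33V), C2(4μF, Q=7μC, V=1.75V), C3(4μF, Q=15μC, V=3.75V)
Op 1: CLOSE 3-1: Q_total=16.00, C_total=7.00, V=2.29; Q3=9.14, Q1=6.86; dissipated=10.006

Answer: 2.29 V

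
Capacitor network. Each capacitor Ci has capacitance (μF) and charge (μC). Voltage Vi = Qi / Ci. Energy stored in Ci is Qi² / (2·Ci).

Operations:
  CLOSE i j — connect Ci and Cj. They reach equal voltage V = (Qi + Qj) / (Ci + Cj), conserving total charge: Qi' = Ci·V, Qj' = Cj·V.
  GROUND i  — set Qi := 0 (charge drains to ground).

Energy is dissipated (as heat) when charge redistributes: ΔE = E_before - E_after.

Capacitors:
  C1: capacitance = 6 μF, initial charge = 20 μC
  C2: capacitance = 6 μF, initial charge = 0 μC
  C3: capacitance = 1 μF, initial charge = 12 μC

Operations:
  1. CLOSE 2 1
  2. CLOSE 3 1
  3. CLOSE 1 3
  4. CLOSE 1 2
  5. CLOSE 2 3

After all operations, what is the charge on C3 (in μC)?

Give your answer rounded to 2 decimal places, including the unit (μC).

Answer: 2.51 μC

Derivation:
Initial: C1(6μF, Q=20μC, V=3.33V), C2(6μF, Q=0μC, V=0.00V), C3(1μF, Q=12μC, V=12.00V)
Op 1: CLOSE 2-1: Q_total=20.00, C_total=12.00, V=1.67; Q2=10.00, Q1=10.00; dissipated=16.667
Op 2: CLOSE 3-1: Q_total=22.00, C_total=7.00, V=3.14; Q3=3.14, Q1=18.86; dissipated=45.762
Op 3: CLOSE 1-3: Q_total=22.00, C_total=7.00, V=3.14; Q1=18.86, Q3=3.14; dissipated=0.000
Op 4: CLOSE 1-2: Q_total=28.86, C_total=12.00, V=2.40; Q1=14.43, Q2=14.43; dissipated=3.269
Op 5: CLOSE 2-3: Q_total=17.57, C_total=7.00, V=2.51; Q2=15.06, Q3=2.51; dissipated=0.233
Final charges: Q1=14.43, Q2=15.06, Q3=2.51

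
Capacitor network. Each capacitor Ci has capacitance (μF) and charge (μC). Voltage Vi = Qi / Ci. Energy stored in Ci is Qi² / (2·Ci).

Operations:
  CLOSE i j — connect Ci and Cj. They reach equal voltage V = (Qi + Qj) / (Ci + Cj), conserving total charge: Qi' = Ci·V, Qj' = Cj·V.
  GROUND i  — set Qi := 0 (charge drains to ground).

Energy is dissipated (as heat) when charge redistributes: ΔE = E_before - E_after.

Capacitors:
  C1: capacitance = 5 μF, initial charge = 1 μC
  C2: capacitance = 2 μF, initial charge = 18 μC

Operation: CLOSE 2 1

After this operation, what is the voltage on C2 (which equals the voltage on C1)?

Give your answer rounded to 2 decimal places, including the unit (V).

Initial: C1(5μF, Q=1μC, V=0.20V), C2(2μF, Q=18μC, V=9.00V)
Op 1: CLOSE 2-1: Q_total=19.00, C_total=7.00, V=2.71; Q2=5.43, Q1=13.57; dissipated=55.314

Answer: 2.71 V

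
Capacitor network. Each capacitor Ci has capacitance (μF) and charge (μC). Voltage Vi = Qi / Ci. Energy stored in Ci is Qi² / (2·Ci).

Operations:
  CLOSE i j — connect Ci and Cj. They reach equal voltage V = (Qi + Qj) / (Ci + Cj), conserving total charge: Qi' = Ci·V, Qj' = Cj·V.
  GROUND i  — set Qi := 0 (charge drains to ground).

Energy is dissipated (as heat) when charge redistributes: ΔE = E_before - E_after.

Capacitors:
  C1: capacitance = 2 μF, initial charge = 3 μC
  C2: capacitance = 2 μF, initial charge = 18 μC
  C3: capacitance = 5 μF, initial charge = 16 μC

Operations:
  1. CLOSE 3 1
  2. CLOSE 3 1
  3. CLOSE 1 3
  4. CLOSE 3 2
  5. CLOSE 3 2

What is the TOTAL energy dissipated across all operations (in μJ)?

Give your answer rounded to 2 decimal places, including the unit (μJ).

Initial: C1(2μF, Q=3μC, V=1.50V), C2(2μF, Q=18μC, V=9.00V), C3(5μF, Q=16μC, V=3.20V)
Op 1: CLOSE 3-1: Q_total=19.00, C_total=7.00, V=2.71; Q3=13.57, Q1=5.43; dissipated=2.064
Op 2: CLOSE 3-1: Q_total=19.00, C_total=7.00, V=2.71; Q3=13.57, Q1=5.43; dissipated=0.000
Op 3: CLOSE 1-3: Q_total=19.00, C_total=7.00, V=2.71; Q1=5.43, Q3=13.57; dissipated=0.000
Op 4: CLOSE 3-2: Q_total=31.57, C_total=7.00, V=4.51; Q3=22.55, Q2=9.02; dissipated=28.222
Op 5: CLOSE 3-2: Q_total=31.57, C_total=7.00, V=4.51; Q3=22.55, Q2=9.02; dissipated=0.000
Total dissipated: 30.286 μJ

Answer: 30.29 μJ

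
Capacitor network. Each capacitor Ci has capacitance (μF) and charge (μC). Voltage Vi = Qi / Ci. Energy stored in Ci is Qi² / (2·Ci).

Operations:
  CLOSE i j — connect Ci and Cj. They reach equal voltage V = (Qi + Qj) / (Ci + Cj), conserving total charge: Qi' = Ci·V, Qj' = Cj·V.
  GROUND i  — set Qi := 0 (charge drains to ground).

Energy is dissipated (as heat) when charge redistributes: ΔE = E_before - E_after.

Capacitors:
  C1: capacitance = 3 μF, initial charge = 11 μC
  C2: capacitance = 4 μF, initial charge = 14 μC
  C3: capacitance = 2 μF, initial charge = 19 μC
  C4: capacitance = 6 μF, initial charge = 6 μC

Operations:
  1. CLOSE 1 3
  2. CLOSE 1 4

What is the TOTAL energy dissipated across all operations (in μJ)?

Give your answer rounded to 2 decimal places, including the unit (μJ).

Answer: 45.42 μJ

Derivation:
Initial: C1(3μF, Q=11μC, V=3.67V), C2(4μF, Q=14μC, V=3.50V), C3(2μF, Q=19μC, V=9.50V), C4(6μF, Q=6μC, V=1.00V)
Op 1: CLOSE 1-3: Q_total=30.00, C_total=5.00, V=6.00; Q1=18.00, Q3=12.00; dissipated=20.417
Op 2: CLOSE 1-4: Q_total=24.00, C_total=9.00, V=2.67; Q1=8.00, Q4=16.00; dissipated=25.000
Total dissipated: 45.417 μJ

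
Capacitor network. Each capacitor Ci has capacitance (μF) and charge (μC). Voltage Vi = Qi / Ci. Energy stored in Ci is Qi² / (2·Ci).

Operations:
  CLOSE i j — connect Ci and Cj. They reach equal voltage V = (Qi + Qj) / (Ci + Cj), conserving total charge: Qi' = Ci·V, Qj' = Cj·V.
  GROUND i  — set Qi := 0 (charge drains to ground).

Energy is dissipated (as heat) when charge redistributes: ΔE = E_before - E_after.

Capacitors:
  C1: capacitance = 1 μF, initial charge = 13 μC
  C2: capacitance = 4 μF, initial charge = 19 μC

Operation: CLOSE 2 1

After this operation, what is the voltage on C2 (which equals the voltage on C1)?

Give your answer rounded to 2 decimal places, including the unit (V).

Answer: 6.40 V

Derivation:
Initial: C1(1μF, Q=13μC, V=13.00V), C2(4μF, Q=19μC, V=4.75V)
Op 1: CLOSE 2-1: Q_total=32.00, C_total=5.00, V=6.40; Q2=25.60, Q1=6.40; dissipated=27.225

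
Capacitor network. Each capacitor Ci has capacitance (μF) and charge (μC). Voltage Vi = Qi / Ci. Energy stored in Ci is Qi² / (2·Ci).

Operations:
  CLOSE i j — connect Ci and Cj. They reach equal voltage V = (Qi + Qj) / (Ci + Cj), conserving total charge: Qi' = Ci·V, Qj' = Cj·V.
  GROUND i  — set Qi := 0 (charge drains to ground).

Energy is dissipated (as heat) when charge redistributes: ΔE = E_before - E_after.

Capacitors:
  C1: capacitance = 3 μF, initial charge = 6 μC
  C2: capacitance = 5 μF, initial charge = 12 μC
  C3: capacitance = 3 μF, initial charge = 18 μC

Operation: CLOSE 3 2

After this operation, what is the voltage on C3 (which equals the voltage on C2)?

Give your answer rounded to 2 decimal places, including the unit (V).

Initial: C1(3μF, Q=6μC, V=2.00V), C2(5μF, Q=12μC, V=2.40V), C3(3μF, Q=18μC, V=6.00V)
Op 1: CLOSE 3-2: Q_total=30.00, C_total=8.00, V=3.75; Q3=11.25, Q2=18.75; dissipated=12.150

Answer: 3.75 V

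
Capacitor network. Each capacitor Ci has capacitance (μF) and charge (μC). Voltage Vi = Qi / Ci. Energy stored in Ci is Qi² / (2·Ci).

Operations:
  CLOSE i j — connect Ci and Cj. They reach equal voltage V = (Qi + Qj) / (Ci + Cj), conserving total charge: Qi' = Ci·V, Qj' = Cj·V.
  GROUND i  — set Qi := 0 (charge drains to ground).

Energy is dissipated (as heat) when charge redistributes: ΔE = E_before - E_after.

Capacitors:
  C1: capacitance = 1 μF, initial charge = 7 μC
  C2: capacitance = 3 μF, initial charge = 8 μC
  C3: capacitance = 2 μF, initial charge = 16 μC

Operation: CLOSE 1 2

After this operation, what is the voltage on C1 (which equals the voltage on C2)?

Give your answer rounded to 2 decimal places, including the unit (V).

Answer: 3.75 V

Derivation:
Initial: C1(1μF, Q=7μC, V=7.00V), C2(3μF, Q=8μC, V=2.67V), C3(2μF, Q=16μC, V=8.00V)
Op 1: CLOSE 1-2: Q_total=15.00, C_total=4.00, V=3.75; Q1=3.75, Q2=11.25; dissipated=7.042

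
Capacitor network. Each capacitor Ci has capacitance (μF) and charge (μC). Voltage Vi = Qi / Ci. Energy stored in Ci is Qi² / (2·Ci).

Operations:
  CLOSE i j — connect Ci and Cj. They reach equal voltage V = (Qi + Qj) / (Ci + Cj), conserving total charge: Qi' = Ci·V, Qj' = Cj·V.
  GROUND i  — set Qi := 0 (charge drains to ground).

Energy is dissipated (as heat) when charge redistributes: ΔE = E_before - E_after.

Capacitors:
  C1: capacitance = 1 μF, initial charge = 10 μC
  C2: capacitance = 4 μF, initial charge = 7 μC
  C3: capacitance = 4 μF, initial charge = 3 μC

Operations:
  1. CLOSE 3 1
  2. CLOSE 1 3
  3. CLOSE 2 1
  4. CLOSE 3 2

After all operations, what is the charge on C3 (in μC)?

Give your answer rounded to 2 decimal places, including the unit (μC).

Answer: 9.04 μC

Derivation:
Initial: C1(1μF, Q=10μC, V=10.00V), C2(4μF, Q=7μC, V=1.75V), C3(4μF, Q=3μC, V=0.75V)
Op 1: CLOSE 3-1: Q_total=13.00, C_total=5.00, V=2.60; Q3=10.40, Q1=2.60; dissipated=34.225
Op 2: CLOSE 1-3: Q_total=13.00, C_total=5.00, V=2.60; Q1=2.60, Q3=10.40; dissipated=0.000
Op 3: CLOSE 2-1: Q_total=9.60, C_total=5.00, V=1.92; Q2=7.68, Q1=1.92; dissipated=0.289
Op 4: CLOSE 3-2: Q_total=18.08, C_total=8.00, V=2.26; Q3=9.04, Q2=9.04; dissipated=0.462
Final charges: Q1=1.92, Q2=9.04, Q3=9.04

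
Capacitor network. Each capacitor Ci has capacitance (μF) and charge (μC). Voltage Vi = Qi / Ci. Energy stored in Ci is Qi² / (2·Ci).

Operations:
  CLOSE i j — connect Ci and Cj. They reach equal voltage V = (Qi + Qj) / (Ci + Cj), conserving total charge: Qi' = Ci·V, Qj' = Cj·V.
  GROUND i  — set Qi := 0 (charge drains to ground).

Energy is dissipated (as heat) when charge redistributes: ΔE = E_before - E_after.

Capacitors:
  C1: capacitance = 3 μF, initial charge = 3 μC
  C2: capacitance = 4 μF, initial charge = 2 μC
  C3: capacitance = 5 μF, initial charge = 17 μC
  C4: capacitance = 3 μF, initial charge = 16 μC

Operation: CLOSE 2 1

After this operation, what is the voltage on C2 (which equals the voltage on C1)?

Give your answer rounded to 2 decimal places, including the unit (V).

Initial: C1(3μF, Q=3μC, V=1.00V), C2(4μF, Q=2μC, V=0.50V), C3(5μF, Q=17μC, V=3.40V), C4(3μF, Q=16μC, V=5.33V)
Op 1: CLOSE 2-1: Q_total=5.00, C_total=7.00, V=0.71; Q2=2.86, Q1=2.14; dissipated=0.214

Answer: 0.71 V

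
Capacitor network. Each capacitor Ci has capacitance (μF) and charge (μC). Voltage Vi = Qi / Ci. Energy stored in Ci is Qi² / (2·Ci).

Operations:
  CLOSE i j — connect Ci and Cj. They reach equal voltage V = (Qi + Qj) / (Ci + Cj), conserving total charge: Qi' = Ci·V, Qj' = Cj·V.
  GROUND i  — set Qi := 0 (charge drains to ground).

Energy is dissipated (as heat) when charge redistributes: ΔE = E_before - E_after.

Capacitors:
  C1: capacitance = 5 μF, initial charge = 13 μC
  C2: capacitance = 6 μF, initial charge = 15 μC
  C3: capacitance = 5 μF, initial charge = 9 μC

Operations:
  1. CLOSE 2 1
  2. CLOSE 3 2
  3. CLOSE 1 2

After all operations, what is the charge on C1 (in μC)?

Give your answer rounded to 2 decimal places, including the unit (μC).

Answer: 11.80 μC

Derivation:
Initial: C1(5μF, Q=13μC, V=2.60V), C2(6μF, Q=15μC, V=2.50V), C3(5μF, Q=9μC, V=1.80V)
Op 1: CLOSE 2-1: Q_total=28.00, C_total=11.00, V=2.55; Q2=15.27, Q1=12.73; dissipated=0.014
Op 2: CLOSE 3-2: Q_total=24.27, C_total=11.00, V=2.21; Q3=11.03, Q2=13.24; dissipated=0.758
Op 3: CLOSE 1-2: Q_total=25.97, C_total=11.00, V=2.36; Q1=11.80, Q2=14.16; dissipated=0.157
Final charges: Q1=11.80, Q2=14.16, Q3=11.03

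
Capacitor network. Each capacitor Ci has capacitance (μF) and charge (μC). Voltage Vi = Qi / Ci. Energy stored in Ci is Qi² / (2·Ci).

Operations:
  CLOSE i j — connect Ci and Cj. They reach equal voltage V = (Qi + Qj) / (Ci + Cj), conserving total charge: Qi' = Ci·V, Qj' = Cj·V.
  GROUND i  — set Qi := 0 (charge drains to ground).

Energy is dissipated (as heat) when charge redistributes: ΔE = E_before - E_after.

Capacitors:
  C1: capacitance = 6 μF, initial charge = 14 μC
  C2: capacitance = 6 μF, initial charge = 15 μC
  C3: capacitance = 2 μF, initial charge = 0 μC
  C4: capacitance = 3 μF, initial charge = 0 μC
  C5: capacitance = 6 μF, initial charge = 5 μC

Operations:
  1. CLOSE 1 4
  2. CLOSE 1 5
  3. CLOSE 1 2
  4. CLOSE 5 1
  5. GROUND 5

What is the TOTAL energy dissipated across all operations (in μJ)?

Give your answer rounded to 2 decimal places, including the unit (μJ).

Initial: C1(6μF, Q=14μC, V=2.33V), C2(6μF, Q=15μC, V=2.50V), C3(2μF, Q=0μC, V=0.00V), C4(3μF, Q=0μC, V=0.00V), C5(6μF, Q=5μC, V=0.83V)
Op 1: CLOSE 1-4: Q_total=14.00, C_total=9.00, V=1.56; Q1=9.33, Q4=4.67; dissipated=5.444
Op 2: CLOSE 1-5: Q_total=14.33, C_total=12.00, V=1.19; Q1=7.17, Q5=7.17; dissipated=0.782
Op 3: CLOSE 1-2: Q_total=22.17, C_total=12.00, V=1.85; Q1=11.08, Q2=11.08; dissipated=2.557
Op 4: CLOSE 5-1: Q_total=18.25, C_total=12.00, V=1.52; Q5=9.12, Q1=9.12; dissipated=0.639
Op 5: GROUND 5: Q5=0; energy lost=6.939
Total dissipated: 16.362 μJ

Answer: 16.36 μJ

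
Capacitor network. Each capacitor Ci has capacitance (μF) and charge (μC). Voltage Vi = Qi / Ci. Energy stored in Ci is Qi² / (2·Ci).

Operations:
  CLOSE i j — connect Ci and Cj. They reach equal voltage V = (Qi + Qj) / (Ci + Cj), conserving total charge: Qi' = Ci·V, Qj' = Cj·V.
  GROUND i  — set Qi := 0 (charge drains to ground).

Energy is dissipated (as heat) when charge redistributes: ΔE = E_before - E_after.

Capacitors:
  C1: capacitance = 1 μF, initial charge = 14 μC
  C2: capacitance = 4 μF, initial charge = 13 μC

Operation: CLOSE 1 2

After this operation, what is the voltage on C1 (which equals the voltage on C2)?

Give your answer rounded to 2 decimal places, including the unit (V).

Answer: 5.40 V

Derivation:
Initial: C1(1μF, Q=14μC, V=14.00V), C2(4μF, Q=13μC, V=3.25V)
Op 1: CLOSE 1-2: Q_total=27.00, C_total=5.00, V=5.40; Q1=5.40, Q2=21.60; dissipated=46.225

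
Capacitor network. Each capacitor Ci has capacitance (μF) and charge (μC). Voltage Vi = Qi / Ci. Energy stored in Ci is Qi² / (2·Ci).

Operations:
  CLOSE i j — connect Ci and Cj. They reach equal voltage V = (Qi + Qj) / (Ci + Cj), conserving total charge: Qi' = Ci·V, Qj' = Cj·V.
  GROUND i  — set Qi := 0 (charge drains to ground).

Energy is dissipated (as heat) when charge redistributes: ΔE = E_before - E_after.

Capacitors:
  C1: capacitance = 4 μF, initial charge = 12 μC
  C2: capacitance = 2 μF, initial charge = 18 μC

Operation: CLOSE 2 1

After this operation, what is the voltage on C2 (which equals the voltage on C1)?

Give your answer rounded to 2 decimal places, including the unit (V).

Answer: 5.00 V

Derivation:
Initial: C1(4μF, Q=12μC, V=3.00V), C2(2μF, Q=18μC, V=9.00V)
Op 1: CLOSE 2-1: Q_total=30.00, C_total=6.00, V=5.00; Q2=10.00, Q1=20.00; dissipated=24.000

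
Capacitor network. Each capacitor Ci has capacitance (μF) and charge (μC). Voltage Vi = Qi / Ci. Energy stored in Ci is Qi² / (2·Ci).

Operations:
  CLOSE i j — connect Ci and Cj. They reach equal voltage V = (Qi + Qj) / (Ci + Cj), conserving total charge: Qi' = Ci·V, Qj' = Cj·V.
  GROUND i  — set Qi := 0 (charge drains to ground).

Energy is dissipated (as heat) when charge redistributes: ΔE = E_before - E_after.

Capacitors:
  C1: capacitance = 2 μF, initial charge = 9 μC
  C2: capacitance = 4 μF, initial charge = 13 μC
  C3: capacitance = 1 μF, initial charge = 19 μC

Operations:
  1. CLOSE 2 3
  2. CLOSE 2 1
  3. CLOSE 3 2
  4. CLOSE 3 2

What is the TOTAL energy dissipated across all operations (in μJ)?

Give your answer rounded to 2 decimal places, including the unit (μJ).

Initial: C1(2μF, Q=9μC, V=4.50V), C2(4μF, Q=13μC, V=3.25V), C3(1μF, Q=19μC, V=19.00V)
Op 1: CLOSE 2-3: Q_total=32.00, C_total=5.00, V=6.40; Q2=25.60, Q3=6.40; dissipated=99.225
Op 2: CLOSE 2-1: Q_total=34.60, C_total=6.00, V=5.77; Q2=23.07, Q1=11.53; dissipated=2.407
Op 3: CLOSE 3-2: Q_total=29.47, C_total=5.00, V=5.89; Q3=5.89, Q2=23.57; dissipated=0.160
Op 4: CLOSE 3-2: Q_total=29.47, C_total=5.00, V=5.89; Q3=5.89, Q2=23.57; dissipated=0.000
Total dissipated: 101.792 μJ

Answer: 101.79 μJ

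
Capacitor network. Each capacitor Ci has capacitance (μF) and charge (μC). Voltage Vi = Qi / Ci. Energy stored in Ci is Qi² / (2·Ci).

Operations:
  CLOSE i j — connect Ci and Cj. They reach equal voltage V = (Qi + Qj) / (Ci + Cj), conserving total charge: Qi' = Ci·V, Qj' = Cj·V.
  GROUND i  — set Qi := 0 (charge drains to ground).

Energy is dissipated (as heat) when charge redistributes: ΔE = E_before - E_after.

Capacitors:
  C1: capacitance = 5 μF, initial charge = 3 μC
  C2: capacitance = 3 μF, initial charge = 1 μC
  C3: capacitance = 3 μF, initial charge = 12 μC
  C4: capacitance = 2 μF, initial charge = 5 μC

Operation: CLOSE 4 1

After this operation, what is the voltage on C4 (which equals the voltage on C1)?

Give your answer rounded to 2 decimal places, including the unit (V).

Answer: 1.14 V

Derivation:
Initial: C1(5μF, Q=3μC, V=0.60V), C2(3μF, Q=1μC, V=0.33V), C3(3μF, Q=12μC, V=4.00V), C4(2μF, Q=5μC, V=2.50V)
Op 1: CLOSE 4-1: Q_total=8.00, C_total=7.00, V=1.14; Q4=2.29, Q1=5.71; dissipated=2.579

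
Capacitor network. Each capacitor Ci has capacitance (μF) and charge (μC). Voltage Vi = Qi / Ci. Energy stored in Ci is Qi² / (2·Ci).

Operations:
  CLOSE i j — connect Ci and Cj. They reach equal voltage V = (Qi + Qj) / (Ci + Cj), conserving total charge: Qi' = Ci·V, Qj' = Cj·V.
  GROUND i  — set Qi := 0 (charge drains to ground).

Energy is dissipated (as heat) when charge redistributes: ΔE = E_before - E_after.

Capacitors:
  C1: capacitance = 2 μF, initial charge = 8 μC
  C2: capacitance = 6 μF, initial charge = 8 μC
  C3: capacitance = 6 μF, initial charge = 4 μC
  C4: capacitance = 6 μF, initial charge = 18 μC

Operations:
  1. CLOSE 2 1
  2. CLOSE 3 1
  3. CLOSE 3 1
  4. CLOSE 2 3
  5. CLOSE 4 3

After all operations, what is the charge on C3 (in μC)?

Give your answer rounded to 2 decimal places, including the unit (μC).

Answer: 13.50 μC

Derivation:
Initial: C1(2μF, Q=8μC, V=4.00V), C2(6μF, Q=8μC, V=1.33V), C3(6μF, Q=4μC, V=0.67V), C4(6μF, Q=18μC, V=3.00V)
Op 1: CLOSE 2-1: Q_total=16.00, C_total=8.00, V=2.00; Q2=12.00, Q1=4.00; dissipated=5.333
Op 2: CLOSE 3-1: Q_total=8.00, C_total=8.00, V=1.00; Q3=6.00, Q1=2.00; dissipated=1.333
Op 3: CLOSE 3-1: Q_total=8.00, C_total=8.00, V=1.00; Q3=6.00, Q1=2.00; dissipated=0.000
Op 4: CLOSE 2-3: Q_total=18.00, C_total=12.00, V=1.50; Q2=9.00, Q3=9.00; dissipated=1.500
Op 5: CLOSE 4-3: Q_total=27.00, C_total=12.00, V=2.25; Q4=13.50, Q3=13.50; dissipated=3.375
Final charges: Q1=2.00, Q2=9.00, Q3=13.50, Q4=13.50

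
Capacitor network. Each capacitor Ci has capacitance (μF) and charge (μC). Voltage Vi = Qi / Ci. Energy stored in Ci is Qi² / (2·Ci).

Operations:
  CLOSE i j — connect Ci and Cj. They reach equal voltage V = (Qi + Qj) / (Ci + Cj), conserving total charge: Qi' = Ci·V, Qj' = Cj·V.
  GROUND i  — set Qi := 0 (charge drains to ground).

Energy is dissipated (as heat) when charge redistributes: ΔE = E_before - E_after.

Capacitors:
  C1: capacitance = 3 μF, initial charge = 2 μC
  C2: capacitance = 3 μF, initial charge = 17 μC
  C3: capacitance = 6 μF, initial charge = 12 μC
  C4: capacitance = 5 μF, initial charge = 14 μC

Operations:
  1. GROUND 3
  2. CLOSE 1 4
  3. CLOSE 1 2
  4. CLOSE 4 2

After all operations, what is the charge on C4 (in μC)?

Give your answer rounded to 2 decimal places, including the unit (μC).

Initial: C1(3μF, Q=2μC, V=0.67V), C2(3μF, Q=17μC, V=5.67V), C3(6μF, Q=12μC, V=2.00V), C4(5μF, Q=14μC, V=2.80V)
Op 1: GROUND 3: Q3=0; energy lost=12.000
Op 2: CLOSE 1-4: Q_total=16.00, C_total=8.00, V=2.00; Q1=6.00, Q4=10.00; dissipated=4.267
Op 3: CLOSE 1-2: Q_total=23.00, C_total=6.00, V=3.83; Q1=11.50, Q2=11.50; dissipated=10.083
Op 4: CLOSE 4-2: Q_total=21.50, C_total=8.00, V=2.69; Q4=13.44, Q2=8.06; dissipated=3.151
Final charges: Q1=11.50, Q2=8.06, Q3=0.00, Q4=13.44

Answer: 13.44 μC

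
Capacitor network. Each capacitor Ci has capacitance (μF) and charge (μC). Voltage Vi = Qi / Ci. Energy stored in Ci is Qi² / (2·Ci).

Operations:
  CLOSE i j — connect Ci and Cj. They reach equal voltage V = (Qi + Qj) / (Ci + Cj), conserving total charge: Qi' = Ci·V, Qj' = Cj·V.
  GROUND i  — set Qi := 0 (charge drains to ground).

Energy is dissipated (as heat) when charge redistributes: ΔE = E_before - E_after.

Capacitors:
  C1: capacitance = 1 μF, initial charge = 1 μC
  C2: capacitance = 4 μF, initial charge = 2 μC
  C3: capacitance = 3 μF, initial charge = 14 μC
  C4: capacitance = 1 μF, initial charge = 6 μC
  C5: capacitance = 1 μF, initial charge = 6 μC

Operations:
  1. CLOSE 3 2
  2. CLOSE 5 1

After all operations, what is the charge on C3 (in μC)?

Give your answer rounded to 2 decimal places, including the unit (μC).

Answer: 6.86 μC

Derivation:
Initial: C1(1μF, Q=1μC, V=1.00V), C2(4μF, Q=2μC, V=0.50V), C3(3μF, Q=14μC, V=4.67V), C4(1μF, Q=6μC, V=6.00V), C5(1μF, Q=6μC, V=6.00V)
Op 1: CLOSE 3-2: Q_total=16.00, C_total=7.00, V=2.29; Q3=6.86, Q2=9.14; dissipated=14.881
Op 2: CLOSE 5-1: Q_total=7.00, C_total=2.00, V=3.50; Q5=3.50, Q1=3.50; dissipated=6.250
Final charges: Q1=3.50, Q2=9.14, Q3=6.86, Q4=6.00, Q5=3.50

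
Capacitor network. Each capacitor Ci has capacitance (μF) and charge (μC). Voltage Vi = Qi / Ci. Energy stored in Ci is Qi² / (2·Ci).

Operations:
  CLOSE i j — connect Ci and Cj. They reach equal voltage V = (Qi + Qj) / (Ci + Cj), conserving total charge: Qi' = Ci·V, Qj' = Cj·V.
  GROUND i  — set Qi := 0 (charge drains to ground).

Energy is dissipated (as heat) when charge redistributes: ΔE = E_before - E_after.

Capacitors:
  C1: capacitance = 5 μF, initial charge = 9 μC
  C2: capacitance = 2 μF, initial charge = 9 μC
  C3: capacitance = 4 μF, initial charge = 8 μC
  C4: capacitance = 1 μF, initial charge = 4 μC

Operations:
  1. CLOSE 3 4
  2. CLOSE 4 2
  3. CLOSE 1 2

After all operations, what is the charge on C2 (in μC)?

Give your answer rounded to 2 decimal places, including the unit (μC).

Answer: 4.74 μC

Derivation:
Initial: C1(5μF, Q=9μC, V=1.80V), C2(2μF, Q=9μC, V=4.50V), C3(4μF, Q=8μC, V=2.00V), C4(1μF, Q=4μC, V=4.00V)
Op 1: CLOSE 3-4: Q_total=12.00, C_total=5.00, V=2.40; Q3=9.60, Q4=2.40; dissipated=1.600
Op 2: CLOSE 4-2: Q_total=11.40, C_total=3.00, V=3.80; Q4=3.80, Q2=7.60; dissipated=1.470
Op 3: CLOSE 1-2: Q_total=16.60, C_total=7.00, V=2.37; Q1=11.86, Q2=4.74; dissipated=2.857
Final charges: Q1=11.86, Q2=4.74, Q3=9.60, Q4=3.80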